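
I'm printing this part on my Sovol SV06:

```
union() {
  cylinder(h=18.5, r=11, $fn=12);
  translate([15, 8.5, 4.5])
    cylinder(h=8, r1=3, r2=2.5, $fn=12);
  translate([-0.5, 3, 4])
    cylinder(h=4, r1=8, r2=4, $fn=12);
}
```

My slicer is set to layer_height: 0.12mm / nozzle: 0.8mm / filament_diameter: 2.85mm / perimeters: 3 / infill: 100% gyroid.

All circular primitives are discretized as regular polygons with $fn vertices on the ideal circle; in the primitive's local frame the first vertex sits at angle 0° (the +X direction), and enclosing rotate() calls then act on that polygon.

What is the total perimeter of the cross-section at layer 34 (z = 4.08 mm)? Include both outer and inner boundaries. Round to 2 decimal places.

68.36 mm

At z = 4.08 mm: the r=11 cylinder contributes a regular 12-gon of circumradius 11 (perimeter = 2·12·11.000·sin(180°/12) = 68.33 mm); the cone at (15, 8.5) does not reach this height (z outside [4.5, 12.5]); the cone at (-0.5, 3) (r1=8→r2=4) has section circumradius 7.920 here — a regular 12-gon (perimeter = 2·12·7.920·sin(180°/12) = 49.20 mm); Combining (union): the regions partially overlap (shared area 187.96 mm²), so the edge portions inside another operand are dropped and the merged outline is re-measured after clipping — boundary = 68.36 mm. Overall, the cross-section is a single solid region. Total boundary length (outer) = 68.36 mm.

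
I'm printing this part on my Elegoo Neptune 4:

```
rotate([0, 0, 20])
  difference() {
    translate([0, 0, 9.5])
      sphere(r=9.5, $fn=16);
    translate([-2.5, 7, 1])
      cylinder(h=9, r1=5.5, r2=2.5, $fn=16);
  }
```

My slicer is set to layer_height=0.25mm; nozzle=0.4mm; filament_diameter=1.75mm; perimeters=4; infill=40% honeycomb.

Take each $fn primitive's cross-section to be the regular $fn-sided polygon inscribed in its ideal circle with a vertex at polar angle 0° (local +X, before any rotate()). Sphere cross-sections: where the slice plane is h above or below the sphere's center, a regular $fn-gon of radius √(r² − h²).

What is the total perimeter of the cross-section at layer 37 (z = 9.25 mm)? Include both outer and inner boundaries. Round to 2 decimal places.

67.07 mm

At z = 9.25 mm: the sphere: section is a regular 16-gon, circumradius = √(r²−h²) = √(9.5²−0.25²) = 9.497 (perimeter = 2·16·9.497·sin(180°/16) = 59.29 mm); the cone at (-2.5, 7): at t=0.917 of its height the radius interpolates to r₁+(r₂−r₁)t = 2.750, giving a regular 16-gon of that circumradius (perimeter = 2·16·2.750·sin(180°/16) = 17.17 mm); Subtracting the remaining from the first: starting from the r=9.5 sphere, the cone at (-2.5, 7) partially overlaps it — only the 20.81 mm² overlap (of its 23.15 mm²) is removed, clipping the outline — boundary = 67.07 mm; (whole slice rotated 20° about Z — lengths, areas and connectivity unchanged). Overall, the cross-section is a single solid region. Total boundary length (outer) = 67.07 mm.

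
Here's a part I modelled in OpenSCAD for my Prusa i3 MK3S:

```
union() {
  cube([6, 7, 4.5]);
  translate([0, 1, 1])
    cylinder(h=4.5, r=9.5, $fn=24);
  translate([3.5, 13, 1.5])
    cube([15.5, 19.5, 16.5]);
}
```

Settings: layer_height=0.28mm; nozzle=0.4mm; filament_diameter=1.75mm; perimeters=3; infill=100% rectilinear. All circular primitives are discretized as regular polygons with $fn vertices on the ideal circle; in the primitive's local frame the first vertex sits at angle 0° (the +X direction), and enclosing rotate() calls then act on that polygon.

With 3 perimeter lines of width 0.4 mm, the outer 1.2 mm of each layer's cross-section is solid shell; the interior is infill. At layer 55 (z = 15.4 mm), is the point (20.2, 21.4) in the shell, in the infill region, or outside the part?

At z = 15.4 mm: the cube does not reach this height (z outside [0, 4.5]); the cylinder at (0, 1) does not reach this height (z outside [1, 5.5]); the 15.5×19.5 cube at (3.5, 13) contributes its full rectangle; Merging all regions: only the 15.5×19.5 cube at (3.5, 13) is present, so the union is just that shape — 1 connected region. Overall, the cross-section is a single solid region. The nearest boundary edge runs (19.00, 13.00)→(19.00, 32.50); distance from the point to it = 1.20 mm. The point is not inside any of the regions above, so it lies outside the cross-section (1.20 mm from the nearest boundary).

outside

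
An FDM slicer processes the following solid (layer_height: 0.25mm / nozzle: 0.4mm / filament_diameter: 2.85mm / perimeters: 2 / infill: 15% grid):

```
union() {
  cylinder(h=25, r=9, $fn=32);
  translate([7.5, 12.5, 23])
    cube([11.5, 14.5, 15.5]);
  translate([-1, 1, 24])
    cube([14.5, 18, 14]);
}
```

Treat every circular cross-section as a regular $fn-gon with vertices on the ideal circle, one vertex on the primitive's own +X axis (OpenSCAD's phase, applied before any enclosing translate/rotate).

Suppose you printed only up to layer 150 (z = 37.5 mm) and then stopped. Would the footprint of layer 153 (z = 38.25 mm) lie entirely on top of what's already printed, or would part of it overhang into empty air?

Compare the two slices. At z = 37.5: the cylinder is absent (z outside [0, 25]); the 11.5×14.5 cube at (7.5, 12.5) contributes its full rectangle (area 166.75 mm²); the cube at (-1, 1) (footprint 14.5×18) is included at this height (area 261.00 mm²); Merging all regions: the regions partially overlap — summed areas 427.75 mm² minus the doubly-counted overlap 39.00 mm² gives 388.75 mm² — area = 388.75 mm². At z = 38.25: the cylinder is absent (z outside [0, 25]); the 11.5×14.5 cube at (7.5, 12.5) contributes its full rectangle (area 166.75 mm²); the cube at (-1, 1) is absent (z outside [24, 38]); Merging all regions: only the 11.5×14.5 cube at (7.5, 12.5) is present, so the union is just that shape — area = 166.75 mm². Checking containment: the cross-section at z = 38.25 is a subset of the cross-section at z = 37.5.

entirely on top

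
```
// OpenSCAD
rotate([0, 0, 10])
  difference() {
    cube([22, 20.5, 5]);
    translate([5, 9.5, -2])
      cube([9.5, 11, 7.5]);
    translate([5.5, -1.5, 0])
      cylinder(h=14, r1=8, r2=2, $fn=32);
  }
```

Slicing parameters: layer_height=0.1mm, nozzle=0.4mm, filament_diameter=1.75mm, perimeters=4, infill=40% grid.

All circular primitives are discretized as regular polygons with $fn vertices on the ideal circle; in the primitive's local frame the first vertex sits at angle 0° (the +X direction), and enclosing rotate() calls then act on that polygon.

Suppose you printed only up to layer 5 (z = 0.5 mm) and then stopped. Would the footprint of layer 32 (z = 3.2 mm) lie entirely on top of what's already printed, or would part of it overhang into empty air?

part overhangs

Compare the two slices. At z = 0.5: the cube (footprint 22×20.5) is included at this height (area 451.00 mm²); the cube at (5, 9.5) is present — its section is the full 9.5×11 rectangle (area 104.50 mm²); the cone at (5.5, -1.5) contributes a regular 32-gon of circumradius 7.786 (interpolated between r1=8 and r2=2 at t=0.036) (area = (32/2)·7.786²·sin(360°/32) = 189.21 mm²); Taking the first minus the rest: starting from the 22×20.5 cube (451.00 mm²), the 9.5×11 cube at (5, 9.5) lies inside it touching the edge (removes its full 104.50 mm²); the cone at (5.5, -1.5) partially overlaps it — only the 66.26 mm² overlap (of its 189.21 mm²) is removed, clipping the outline — area = 280.24 mm²; (rotated 10° about Z; rotation is an isometry so areas/perimeters/island counts are preserved). At z = 3.2: the 22×20.5 cube contributes its full rectangle (area 451.00 mm²); the 9.5×11 cube at (5, 9.5) contributes its full rectangle (area 104.50 mm²); the cone at (5.5, -1.5) contributes a regular 32-gon of circumradius 6.629 (interpolated between r1=8 and r2=2 at t=0.229) (area = (32/2)·6.629²·sin(360°/32) = 137.15 mm²); After the difference (first − rest): starting from the 22×20.5 cube (451.00 mm²), the 9.5×11 cube at (5, 9.5) lies inside it touching the edge (removes its full 104.50 mm²); the cone at (5.5, -1.5) partially overlaps it — only the 47.75 mm² overlap (of its 137.15 mm²) is removed, clipping the outline — area = 298.75 mm²; (rotated 10° about Z; rotation is an isometry so areas/perimeters/island counts are preserved). Checking containment: at z = 3.2 the cross-section extends beyond the z = 0.5 cross-section by about 18.52 mm².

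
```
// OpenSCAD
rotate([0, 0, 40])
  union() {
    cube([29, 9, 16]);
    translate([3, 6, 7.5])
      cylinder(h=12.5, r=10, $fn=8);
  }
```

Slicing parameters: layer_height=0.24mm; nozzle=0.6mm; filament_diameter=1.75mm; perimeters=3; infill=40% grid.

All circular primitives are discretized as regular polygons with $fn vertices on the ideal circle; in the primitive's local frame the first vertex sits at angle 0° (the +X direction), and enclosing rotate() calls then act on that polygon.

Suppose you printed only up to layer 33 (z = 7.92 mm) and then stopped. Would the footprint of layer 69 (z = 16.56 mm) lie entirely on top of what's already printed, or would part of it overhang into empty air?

Compare the two slices. At z = 7.92: the 29×9 cube contributes its full rectangle (area 261.00 mm²); the r=10 cylinder at (3, 6) gives a regular 8-gon of circumradius 10 (constant along its height) (area = (8/2)·10.000²·sin(360°/8) = 282.84 mm²); Combining (union): the regions partially overlap — summed areas 543.84 mm² minus the doubly-counted overlap 107.68 mm² gives 436.16 mm² — area = 436.16 mm²; (whole slice rotated 40° about Z — lengths, areas and connectivity unchanged). At z = 16.56: the cube is absent (z outside [0, 16]); the cylinder at (3, 6): section is a regular 8-gon, circumradius r=10 (area = (8/2)·10.000²·sin(360°/8) = 282.84 mm²); Taking the union: only the r=10 cylinder at (3, 6) is present, so the union is just that shape — area = 282.84 mm²; (whole slice rotated 40° about Z — lengths, areas and connectivity unchanged). Checking containment: the cross-section at z = 16.56 is a subset of the cross-section at z = 7.92.

entirely on top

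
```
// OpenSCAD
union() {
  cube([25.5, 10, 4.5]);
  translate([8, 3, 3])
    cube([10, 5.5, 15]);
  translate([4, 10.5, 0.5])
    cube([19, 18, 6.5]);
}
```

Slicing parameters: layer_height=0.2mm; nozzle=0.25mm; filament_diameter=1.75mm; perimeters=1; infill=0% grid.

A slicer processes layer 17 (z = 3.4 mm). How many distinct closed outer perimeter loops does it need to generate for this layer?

At z = 3.4 mm: the cube is present — its section is the full 25.5×10 rectangle; the cube at (8, 3) is present — its section is the full 10×5.5 rectangle; the 19×18 cube at (4, 10.5) contributes its full rectangle; Taking the union: the regions partially overlap (shared area 55.00 mm²), so overlapping operands fuse into one piece — 2 connected regions. The result has 2 disconnected regions.

2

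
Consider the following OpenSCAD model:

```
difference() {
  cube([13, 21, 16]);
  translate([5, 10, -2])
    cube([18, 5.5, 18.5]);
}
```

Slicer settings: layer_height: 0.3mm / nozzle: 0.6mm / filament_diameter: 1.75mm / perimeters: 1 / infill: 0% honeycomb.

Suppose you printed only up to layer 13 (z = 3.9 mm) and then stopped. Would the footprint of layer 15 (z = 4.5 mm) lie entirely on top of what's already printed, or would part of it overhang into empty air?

Compare the two slices. At z = 3.9: the cube (footprint 13×21) is included at this height (area 273.00 mm²); the cube at (5, 10) is present — its section is the full 18×5.5 rectangle (area 99.00 mm²); Subtracting the remaining from the first: starting from the 13×21 cube (273.00 mm²), the 18×5.5 cube at (5, 10) partially overlaps it — only the 44.00 mm² overlap (of its 99.00 mm²) is removed, clipping the outline — area = 229.00 mm². At z = 4.5: the cube is present — its section is the full 13×21 rectangle (area 273.00 mm²); the cube at (5, 10) is present — its section is the full 18×5.5 rectangle (area 99.00 mm²); Taking the first minus the rest: starting from the 13×21 cube (273.00 mm²), the 18×5.5 cube at (5, 10) partially overlaps it — only the 44.00 mm² overlap (of its 99.00 mm²) is removed, clipping the outline — area = 229.00 mm². Checking containment: the cross-section at z = 4.5 is a subset of the cross-section at z = 3.9.

entirely on top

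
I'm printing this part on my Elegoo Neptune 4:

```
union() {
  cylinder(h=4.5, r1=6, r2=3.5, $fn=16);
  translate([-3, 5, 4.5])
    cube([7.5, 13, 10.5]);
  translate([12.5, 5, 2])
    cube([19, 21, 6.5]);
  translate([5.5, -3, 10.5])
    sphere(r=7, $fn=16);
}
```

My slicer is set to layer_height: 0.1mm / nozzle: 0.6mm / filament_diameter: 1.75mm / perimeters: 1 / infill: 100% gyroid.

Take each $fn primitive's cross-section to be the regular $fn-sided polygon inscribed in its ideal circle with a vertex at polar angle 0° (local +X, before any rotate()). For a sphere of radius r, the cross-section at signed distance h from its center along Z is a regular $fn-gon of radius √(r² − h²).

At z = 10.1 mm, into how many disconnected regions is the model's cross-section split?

2

At z = 10.1 mm: the cone does not reach this height (z outside [0, 4.5]); the cube at (-3, 5) (footprint 7.5×13) is included at this height; the cube at (12.5, 5) is not intersected at this z (z outside [2, 8.5]); the sphere at (5.5, -3): section is a regular 16-gon, circumradius = √(r²−h²) = √(7²−0.4²) = 6.989; Combining (union): the 2 present regions are separate (no shared area or edge), so areas and boundary lengths simply add and each stays a separate island — 2 connected regions. The result has 2 disconnected regions.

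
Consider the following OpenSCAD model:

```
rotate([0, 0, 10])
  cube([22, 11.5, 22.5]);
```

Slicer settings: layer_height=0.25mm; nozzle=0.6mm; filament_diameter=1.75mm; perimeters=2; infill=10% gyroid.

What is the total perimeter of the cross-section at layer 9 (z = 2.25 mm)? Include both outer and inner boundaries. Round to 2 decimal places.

At z = 2.25 mm: the 22×11.5 cube contributes its full rectangle (perimeter 67.00 mm); (whole slice rotated 10° about Z — lengths, areas and connectivity unchanged). Overall, the cross-section is a single solid region. Total boundary length (outer) = 67.00 mm.

67.00 mm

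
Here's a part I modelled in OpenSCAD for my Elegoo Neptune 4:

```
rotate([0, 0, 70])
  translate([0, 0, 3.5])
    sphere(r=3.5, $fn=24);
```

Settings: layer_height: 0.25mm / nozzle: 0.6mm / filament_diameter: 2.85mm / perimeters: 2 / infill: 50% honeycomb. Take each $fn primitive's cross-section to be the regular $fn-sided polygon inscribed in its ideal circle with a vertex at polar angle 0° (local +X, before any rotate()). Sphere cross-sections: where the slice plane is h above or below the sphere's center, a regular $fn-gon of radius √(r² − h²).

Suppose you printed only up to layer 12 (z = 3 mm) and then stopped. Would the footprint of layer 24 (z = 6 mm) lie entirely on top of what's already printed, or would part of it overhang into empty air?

entirely on top

Compare the two slices. At z = 3: the sphere: section is a regular 24-gon, circumradius = √(r²−h²) = √(3.5²−0.5²) = 3.464 (area = (24/2)·3.464²·sin(360°/24) = 37.27 mm²); (rotated 70° about Z; rotation is an isometry so areas/perimeters/island counts are preserved). At z = 6: the sphere: section is a regular 24-gon, circumradius = √(r²−h²) = √(3.5²−2.5²) = 2.449 (area = (24/2)·2.449²·sin(360°/24) = 18.63 mm²); (whole slice rotated 70° about Z — lengths, areas and connectivity unchanged). Checking containment: the cross-section at z = 6 is a subset of the cross-section at z = 3.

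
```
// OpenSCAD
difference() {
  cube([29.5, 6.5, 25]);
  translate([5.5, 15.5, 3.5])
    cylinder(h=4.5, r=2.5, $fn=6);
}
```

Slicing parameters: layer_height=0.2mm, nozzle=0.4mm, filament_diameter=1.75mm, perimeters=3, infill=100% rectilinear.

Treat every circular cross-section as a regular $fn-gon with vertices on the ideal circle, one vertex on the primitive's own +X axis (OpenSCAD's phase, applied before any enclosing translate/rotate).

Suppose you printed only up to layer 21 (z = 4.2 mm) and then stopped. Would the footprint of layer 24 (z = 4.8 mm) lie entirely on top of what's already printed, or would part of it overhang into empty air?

entirely on top

Compare the two slices. At z = 4.2: the 29.5×6.5 cube contributes its full rectangle (area 191.75 mm²); the r=2.5 cylinder at (5.5, 15.5) gives a regular 6-gon of circumradius 2.5 (constant along its height) (area = (6/2)·2.500²·sin(360°/6) = 16.24 mm²); After the difference (first − rest): starting from the 29.5×6.5 cube (191.75 mm²), the r=2.5 cylinder at (5.5, 15.5) misses the remaining region (no effect) — area = 191.75 mm². At z = 4.8: the cube (footprint 29.5×6.5) is included at this height (area 191.75 mm²); the r=2.5 cylinder at (5.5, 15.5) contributes a regular 6-gon of circumradius 2.5 (area = (6/2)·2.500²·sin(360°/6) = 16.24 mm²); Subtracting the remaining from the first: starting from the 29.5×6.5 cube (191.75 mm²), the r=2.5 cylinder at (5.5, 15.5) misses the remaining region (no effect) — area = 191.75 mm². Checking containment: the cross-section at z = 4.8 is a subset of the cross-section at z = 4.2.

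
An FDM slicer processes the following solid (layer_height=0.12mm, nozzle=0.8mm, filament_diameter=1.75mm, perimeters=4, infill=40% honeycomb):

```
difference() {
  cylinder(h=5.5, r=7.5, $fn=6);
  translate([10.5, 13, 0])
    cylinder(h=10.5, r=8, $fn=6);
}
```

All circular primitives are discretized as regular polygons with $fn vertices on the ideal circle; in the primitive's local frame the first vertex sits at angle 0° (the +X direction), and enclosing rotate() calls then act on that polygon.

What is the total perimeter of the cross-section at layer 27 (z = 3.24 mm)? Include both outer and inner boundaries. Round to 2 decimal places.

At z = 3.24 mm: the r=7.5 cylinder gives a regular 6-gon of circumradius 7.5 (constant along its height) (perimeter = 2·6·7.500·sin(180°/6) = 45.00 mm); the r=8 cylinder at (10.5, 13) gives a regular 6-gon of circumradius 8 (constant along its height) (perimeter = 2·6·8.000·sin(180°/6) = 48.00 mm); Subtracting the remaining from the first: starting from the r=7.5 cylinder, the r=8 cylinder at (10.5, 13) misses the remaining region (no effect) — boundary = 45.00 mm. Overall, the cross-section is a single solid region. Total boundary length (outer) = 45.00 mm.

45.00 mm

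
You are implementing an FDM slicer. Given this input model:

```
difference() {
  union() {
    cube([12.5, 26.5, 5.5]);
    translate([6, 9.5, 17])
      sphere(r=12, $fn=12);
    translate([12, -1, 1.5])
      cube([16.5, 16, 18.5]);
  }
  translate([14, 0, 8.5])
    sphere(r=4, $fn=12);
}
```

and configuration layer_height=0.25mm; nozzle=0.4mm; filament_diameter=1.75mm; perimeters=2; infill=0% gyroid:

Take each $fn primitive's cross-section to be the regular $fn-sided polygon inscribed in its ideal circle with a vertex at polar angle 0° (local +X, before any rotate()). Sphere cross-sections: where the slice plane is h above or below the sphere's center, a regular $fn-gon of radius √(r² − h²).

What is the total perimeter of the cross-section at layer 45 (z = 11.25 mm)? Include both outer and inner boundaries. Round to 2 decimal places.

At z = 11.25 mm: the cube does not reach this height (z outside [0, 5.5]); the r=12 sphere at (6, 9.5) slices to a regular 12-gon of circumradius 10.533 (√(r²−h²) with h=5.75 from center) (perimeter = 2·12·10.533·sin(180°/12) = 65.43 mm); the cube at (12, -1) (footprint 16.5×16) is included at this height (perimeter 65.00 mm); Merging all regions: the regions partially overlap (shared area 45.88 mm²), so the edge portions inside another operand are dropped and the merged outline is re-measured after clipping — boundary = 98.00 mm; the r=4 sphere at (14, 0) contributes a regular 12-gon of circumradius √(4²−2.75²) = 2.905 (perimeter = 2·12·2.905·sin(180°/12) = 18.04 mm); Taking the first minus the rest: starting from the result so far, the r=4 sphere at (14, 0) partially overlaps it — only the 16.84 mm² overlap (of its 25.31 mm²) is removed, clipping the outline — boundary = 99.82 mm. Overall, the cross-section is a single solid region. Total boundary length (outer) = 99.82 mm.

99.82 mm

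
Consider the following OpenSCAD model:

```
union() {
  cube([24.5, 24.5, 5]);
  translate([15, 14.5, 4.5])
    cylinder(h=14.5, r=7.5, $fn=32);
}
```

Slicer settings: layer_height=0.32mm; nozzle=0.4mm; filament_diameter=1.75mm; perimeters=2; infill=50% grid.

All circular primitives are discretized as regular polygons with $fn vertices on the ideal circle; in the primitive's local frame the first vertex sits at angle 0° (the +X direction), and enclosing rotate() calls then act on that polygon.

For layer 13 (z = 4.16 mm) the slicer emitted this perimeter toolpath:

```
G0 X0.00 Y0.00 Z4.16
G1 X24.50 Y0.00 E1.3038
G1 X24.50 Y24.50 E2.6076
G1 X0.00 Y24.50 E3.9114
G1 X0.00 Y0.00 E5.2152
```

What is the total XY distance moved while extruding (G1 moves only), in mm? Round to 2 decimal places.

Sum the Euclidean lengths of each G1 segment: total = 98.00 mm.

98.00 mm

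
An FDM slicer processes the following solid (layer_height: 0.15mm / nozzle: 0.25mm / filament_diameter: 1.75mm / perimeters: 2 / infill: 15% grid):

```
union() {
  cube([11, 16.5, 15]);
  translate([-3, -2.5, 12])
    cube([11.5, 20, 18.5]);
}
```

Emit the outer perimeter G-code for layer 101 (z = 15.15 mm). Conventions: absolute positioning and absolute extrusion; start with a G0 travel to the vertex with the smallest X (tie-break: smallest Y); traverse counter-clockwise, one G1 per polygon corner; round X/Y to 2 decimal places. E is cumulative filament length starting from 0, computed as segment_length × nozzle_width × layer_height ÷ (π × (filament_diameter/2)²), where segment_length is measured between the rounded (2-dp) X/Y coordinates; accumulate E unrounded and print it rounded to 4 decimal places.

G0 X-3.00 Y-2.50 Z15.15
G1 X8.50 Y-2.50 E0.1793
G1 X8.50 Y17.50 E0.4911
G1 X-3.00 Y17.50 E0.6704
G1 X-3.00 Y-2.50 E0.9822

At z = 15.15 mm: the cube is absent (z outside [0, 15]); the 11.5×20 cube at (-3, -2.5) contributes its full rectangle; Taking the union: only the 11.5×20 cube at (-3, -2.5) is present, so the union is just that shape — 1 connected region. The outline is a single polygon with 4 vertices. Extrusion per mm of travel: 0.25 × 0.15 / (π × 0.875²) = 0.015591. Accumulating E over each segment gives final E = 0.9822.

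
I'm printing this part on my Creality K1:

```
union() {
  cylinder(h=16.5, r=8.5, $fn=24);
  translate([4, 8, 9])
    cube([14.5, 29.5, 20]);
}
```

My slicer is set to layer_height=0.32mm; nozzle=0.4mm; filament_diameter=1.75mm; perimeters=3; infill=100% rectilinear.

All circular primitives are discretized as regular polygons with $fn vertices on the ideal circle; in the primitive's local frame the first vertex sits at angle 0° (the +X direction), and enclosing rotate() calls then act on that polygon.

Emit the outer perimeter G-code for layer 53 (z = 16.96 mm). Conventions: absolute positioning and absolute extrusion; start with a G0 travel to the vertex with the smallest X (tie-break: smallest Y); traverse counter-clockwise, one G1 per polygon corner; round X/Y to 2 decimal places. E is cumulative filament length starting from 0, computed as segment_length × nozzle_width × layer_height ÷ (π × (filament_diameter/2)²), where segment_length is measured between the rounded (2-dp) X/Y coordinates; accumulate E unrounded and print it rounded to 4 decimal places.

G0 X4.00 Y8.00 Z16.96
G1 X18.50 Y8.00 E0.7716
G1 X18.50 Y37.50 E2.3415
G1 X4.00 Y37.50 E3.1131
G1 X4.00 Y8.00 E4.6830

At z = 16.96 mm: the cylinder does not reach this height (z outside [0, 16.5]); the 14.5×29.5 cube at (4, 8) contributes its full rectangle; Taking the union: only the 14.5×29.5 cube at (4, 8) is present, so the union is just that shape — 1 connected region. The outline is a single polygon with 4 vertices. Extrusion per mm of travel: 0.4 × 0.32 / (π × 0.875²) = 0.053216. Accumulating E over each segment gives final E = 4.6830.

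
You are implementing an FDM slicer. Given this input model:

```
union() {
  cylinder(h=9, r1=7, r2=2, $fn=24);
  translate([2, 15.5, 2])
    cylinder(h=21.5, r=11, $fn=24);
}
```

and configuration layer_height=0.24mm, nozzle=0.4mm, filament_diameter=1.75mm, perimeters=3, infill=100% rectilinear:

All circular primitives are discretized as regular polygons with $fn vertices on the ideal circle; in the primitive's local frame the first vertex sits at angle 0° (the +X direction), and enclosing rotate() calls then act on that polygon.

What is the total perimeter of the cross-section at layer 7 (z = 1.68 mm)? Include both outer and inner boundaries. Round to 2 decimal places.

38.01 mm

At z = 1.68 mm: the cone (r1=7→r2=2) has section circumradius 6.067 here — a regular 24-gon (perimeter = 2·24·6.067·sin(180°/24) = 38.01 mm); the cylinder at (2, 15.5) is not intersected at this z (z outside [2, 23.5]); Combining (union): only the cone is present, so the union is just that shape — boundary = 38.01 mm. Overall, the cross-section is a single solid region. Total boundary length (outer) = 38.01 mm.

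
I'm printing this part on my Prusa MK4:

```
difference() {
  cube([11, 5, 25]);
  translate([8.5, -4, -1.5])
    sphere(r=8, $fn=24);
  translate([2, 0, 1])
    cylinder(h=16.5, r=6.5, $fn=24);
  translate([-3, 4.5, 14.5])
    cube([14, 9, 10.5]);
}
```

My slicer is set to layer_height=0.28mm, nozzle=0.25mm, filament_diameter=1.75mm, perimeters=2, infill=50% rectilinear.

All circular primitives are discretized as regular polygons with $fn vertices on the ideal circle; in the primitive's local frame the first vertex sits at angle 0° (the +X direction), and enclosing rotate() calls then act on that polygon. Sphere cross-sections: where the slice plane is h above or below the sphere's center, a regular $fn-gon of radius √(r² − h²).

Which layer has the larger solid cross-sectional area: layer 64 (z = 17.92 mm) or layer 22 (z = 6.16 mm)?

Layer 64 (z = 17.92): the 11×5 cube contributes its full rectangle (area 55.00 mm²); the sphere at (8.5, -4) is absent (|z−center|=19.420 > r=8); the cylinder at (2, 0) does not reach this height (z outside [1, 17.5]); the 14×9 cube at (-3, 4.5) contributes its full rectangle (area 126.00 mm²); Subtracting the remaining from the first: starting from the 11×5 cube (55.00 mm²), the 14×9 cube at (-3, 4.5) partially overlaps it — only the 5.50 mm² overlap (of its 126.00 mm²) is removed, clipping the outline — area = 49.50 mm². So its area = 49.50 mm². Layer 22 (z = 6.16): the 11×5 cube contributes its full rectangle (area 55.00 mm²); the r=8 sphere at (8.5, -4) slices to a regular 24-gon of circumradius 2.307 (√(r²−h²) with h=7.66 from center) (area = (24/2)·2.307²·sin(360°/24) = 16.54 mm²); the cylinder at (2, 0): section is a regular 24-gon, circumradius r=6.5 (area = (24/2)·6.500²·sin(360°/24) = 131.22 mm²); the cube at (-3, 4.5) is not intersected at this z (z outside [14.5, 25]); Taking the first minus the rest: starting from the 11×5 cube (55.00 mm²), the r=8 sphere at (8.5, -4) misses the remaining region (no effect); the r=6.5 cylinder at (2, 0) partially overlaps it — only the 38.71 mm² overlap (of its 131.22 mm²) is removed, clipping the outline — area = 16.29 mm². So its area = 16.29 mm². Layer 64 is larger (49.50 vs 16.29 mm²).

layer 64 (z = 17.92 mm)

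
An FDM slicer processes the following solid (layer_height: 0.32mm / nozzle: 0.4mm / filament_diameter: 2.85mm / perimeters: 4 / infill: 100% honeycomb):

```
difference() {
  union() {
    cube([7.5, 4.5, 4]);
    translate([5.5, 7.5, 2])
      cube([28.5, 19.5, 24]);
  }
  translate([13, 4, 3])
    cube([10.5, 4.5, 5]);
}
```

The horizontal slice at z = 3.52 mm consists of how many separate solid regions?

2

At z = 3.52 mm: the cube (footprint 7.5×4.5) is included at this height; the 28.5×19.5 cube at (5.5, 7.5) contributes its full rectangle; Merging all regions: the 2 present regions are separate (no shared area or edge), so areas and boundary lengths simply add and each stays a separate island — 2 connected regions; the cube at (13, 4) (footprint 10.5×4.5) is included at this height; Taking the first minus the rest: starting from that combined region, the 10.5×4.5 cube at (13, 4) partially overlaps it — only the 10.50 mm² overlap (of its 47.25 mm²) is removed, clipping the outline — 2 connected regions. The result has 2 disconnected regions.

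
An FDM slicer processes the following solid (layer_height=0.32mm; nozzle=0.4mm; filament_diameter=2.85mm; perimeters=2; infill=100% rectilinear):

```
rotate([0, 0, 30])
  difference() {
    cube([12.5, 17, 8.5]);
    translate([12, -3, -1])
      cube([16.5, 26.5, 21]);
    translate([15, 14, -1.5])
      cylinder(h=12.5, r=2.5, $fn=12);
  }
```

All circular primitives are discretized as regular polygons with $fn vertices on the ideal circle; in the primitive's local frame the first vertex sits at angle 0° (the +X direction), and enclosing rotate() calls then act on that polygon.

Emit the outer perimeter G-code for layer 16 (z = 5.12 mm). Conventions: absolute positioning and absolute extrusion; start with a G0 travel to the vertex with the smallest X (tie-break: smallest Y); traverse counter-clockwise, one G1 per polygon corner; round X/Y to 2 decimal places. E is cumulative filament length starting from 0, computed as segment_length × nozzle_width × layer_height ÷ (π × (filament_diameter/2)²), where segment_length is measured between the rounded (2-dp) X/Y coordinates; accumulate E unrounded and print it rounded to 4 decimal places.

G0 X-8.50 Y14.72 Z5.12
G1 X0.00 Y0.00 E0.3411
G1 X10.39 Y6.00 E0.5818
G1 X1.89 Y20.72 E0.9228
G1 X-8.50 Y14.72 E1.1636

At z = 5.12 mm: the cube is present — its section is the full 12.5×17 rectangle; the cube at (12, -3) is present — its section is the full 16.5×26.5 rectangle; the r=2.5 cylinder at (15, 14) gives a regular 12-gon of circumradius 2.5 (constant along its height); Subtracting the remaining from the first: starting from the 12.5×17 cube, the 16.5×26.5 cube at (12, -3) partially overlaps it — only the 8.50 mm² overlap (of its 437.25 mm²) is removed, clipping the outline; the r=2.5 cylinder at (15, 14) misses the remaining region (no effect) — 1 connected region; (whole slice rotated 30° about Z — lengths, areas and connectivity unchanged). The outline is a single polygon with 4 vertices. Extrusion per mm of travel: 0.4 × 0.32 / (π × 1.425²) = 0.020065. Accumulating E over each segment gives final E = 1.1636.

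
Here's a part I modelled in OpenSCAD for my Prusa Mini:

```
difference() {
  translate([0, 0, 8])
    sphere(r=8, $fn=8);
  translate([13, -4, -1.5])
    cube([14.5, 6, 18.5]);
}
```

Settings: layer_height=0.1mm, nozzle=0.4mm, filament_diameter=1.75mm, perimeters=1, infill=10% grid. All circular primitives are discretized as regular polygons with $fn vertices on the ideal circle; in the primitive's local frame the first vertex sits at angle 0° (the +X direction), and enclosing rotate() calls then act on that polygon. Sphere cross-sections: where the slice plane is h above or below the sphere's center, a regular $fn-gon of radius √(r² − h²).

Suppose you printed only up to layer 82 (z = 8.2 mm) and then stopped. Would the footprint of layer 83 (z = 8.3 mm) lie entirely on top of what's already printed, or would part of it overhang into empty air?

entirely on top

Compare the two slices. At z = 8.2: the sphere: section is a regular 8-gon, circumradius = √(r²−h²) = √(8²−0.2²) = 7.997 (area = (8/2)·7.997²·sin(360°/8) = 180.91 mm²); the 14.5×6 cube at (13, -4) contributes its full rectangle (area 87.00 mm²); Taking the first minus the rest: starting from the r=8 sphere (180.91 mm²), the 14.5×6 cube at (13, -4) misses the remaining region (no effect) — area = 180.91 mm². At z = 8.3: the sphere: section is a regular 8-gon, circumradius = √(r²−h²) = √(8²−0.3²) = 7.994 (area = (8/2)·7.994²·sin(360°/8) = 180.76 mm²); the 14.5×6 cube at (13, -4) contributes its full rectangle (area 87.00 mm²); Taking the first minus the rest: starting from the r=8 sphere (180.76 mm²), the 14.5×6 cube at (13, -4) misses the remaining region (no effect) — area = 180.76 mm². Checking containment: the cross-section at z = 8.3 is a subset of the cross-section at z = 8.2.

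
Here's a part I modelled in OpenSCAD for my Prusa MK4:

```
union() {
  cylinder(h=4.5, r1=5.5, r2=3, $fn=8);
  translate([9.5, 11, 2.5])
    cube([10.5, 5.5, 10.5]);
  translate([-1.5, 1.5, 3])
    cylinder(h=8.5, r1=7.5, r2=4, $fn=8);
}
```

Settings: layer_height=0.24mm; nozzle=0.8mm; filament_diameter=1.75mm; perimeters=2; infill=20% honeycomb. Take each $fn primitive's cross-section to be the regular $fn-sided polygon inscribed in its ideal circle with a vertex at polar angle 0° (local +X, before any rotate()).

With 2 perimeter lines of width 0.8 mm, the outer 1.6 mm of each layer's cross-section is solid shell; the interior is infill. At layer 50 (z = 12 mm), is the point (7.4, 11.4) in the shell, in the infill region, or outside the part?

At z = 12 mm: the cone does not reach this height (z outside [0, 4.5]); the cube at (9.5, 11) is present — its section is the full 10.5×5.5 rectangle; the cone at (-1.5, 1.5) does not reach this height (z outside [3, 11.5]); Combining (union): only the 10.5×5.5 cube at (9.5, 11) is present, so the union is just that shape — 1 connected region. Overall, the cross-section is a single solid region. The nearest boundary edge runs (9.50, 16.50)→(9.50, 11.00); distance from the point to it = 2.10 mm. The point is not inside any of the regions above, so it lies outside the cross-section (2.10 mm from the nearest boundary).

outside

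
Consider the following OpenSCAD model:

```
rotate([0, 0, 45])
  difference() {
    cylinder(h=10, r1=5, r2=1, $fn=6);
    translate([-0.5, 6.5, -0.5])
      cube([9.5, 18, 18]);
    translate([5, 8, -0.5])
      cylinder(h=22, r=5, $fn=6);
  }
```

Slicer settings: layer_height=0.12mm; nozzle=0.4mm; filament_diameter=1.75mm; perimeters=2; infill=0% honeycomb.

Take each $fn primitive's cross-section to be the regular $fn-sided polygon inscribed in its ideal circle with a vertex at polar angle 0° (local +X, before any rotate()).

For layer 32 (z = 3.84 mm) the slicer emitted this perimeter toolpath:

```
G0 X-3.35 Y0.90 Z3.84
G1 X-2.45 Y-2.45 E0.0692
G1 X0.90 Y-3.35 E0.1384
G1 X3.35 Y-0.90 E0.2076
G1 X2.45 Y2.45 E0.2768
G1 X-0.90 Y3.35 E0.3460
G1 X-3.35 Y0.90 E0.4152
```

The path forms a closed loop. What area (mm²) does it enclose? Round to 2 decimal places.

Apply the shoelace formula to the sequence of (X, Y) vertices; enclosed area = 31.24 mm².

31.24 mm²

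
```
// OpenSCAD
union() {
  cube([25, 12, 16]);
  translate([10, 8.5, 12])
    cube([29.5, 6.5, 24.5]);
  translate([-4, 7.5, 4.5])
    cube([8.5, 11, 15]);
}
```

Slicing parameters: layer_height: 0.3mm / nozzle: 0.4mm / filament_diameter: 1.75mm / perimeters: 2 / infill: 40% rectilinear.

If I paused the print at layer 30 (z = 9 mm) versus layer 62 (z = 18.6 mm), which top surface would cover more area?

Layer 30 (z = 9): the cube (footprint 25×12) is included at this height (area 300.00 mm²); the cube at (10, 8.5) is absent (z outside [12, 36.5]); the cube at (-4, 7.5) (footprint 8.5×11) is included at this height (area 93.50 mm²); Merging all regions: the regions partially overlap — summed areas 393.50 mm² minus the doubly-counted overlap 20.25 mm² gives 373.25 mm² — area = 373.25 mm². So its area = 373.25 mm². Layer 62 (z = 18.6): the cube is not intersected at this z (z outside [0, 16]); the 29.5×6.5 cube at (10, 8.5) contributes its full rectangle (area 191.75 mm²); the 8.5×11 cube at (-4, 7.5) contributes its full rectangle (area 93.50 mm²); Taking the union: the 2 present regions are separate (no shared area or edge), so areas and boundary lengths simply add and each stays a separate island — area = 285.25 mm². So its area = 285.25 mm². Layer 30 is larger (373.25 vs 285.25 mm²).

layer 30 (z = 9 mm)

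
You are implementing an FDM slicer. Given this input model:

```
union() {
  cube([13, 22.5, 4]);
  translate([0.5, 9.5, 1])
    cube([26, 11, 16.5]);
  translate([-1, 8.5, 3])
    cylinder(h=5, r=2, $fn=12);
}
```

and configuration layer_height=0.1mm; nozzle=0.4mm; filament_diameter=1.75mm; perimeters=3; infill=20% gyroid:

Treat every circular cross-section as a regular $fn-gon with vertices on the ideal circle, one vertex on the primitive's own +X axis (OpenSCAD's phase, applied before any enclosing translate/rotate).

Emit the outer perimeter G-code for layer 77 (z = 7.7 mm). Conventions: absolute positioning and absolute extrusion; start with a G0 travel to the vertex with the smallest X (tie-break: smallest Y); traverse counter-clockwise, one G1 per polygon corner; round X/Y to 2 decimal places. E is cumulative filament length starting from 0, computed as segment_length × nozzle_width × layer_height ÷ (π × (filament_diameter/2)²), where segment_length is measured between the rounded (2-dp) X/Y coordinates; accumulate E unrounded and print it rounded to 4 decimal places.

G0 X-3.00 Y8.50 Z7.70
G1 X-2.73 Y7.50 E0.0172
G1 X-2.00 Y6.77 E0.0344
G1 X-1.00 Y6.50 E0.0516
G1 X0.00 Y6.77 E0.0688
G1 X0.73 Y7.50 E0.0860
G1 X1.00 Y8.50 E0.1032
G1 X0.73 Y9.50 E0.1205
G1 X26.50 Y9.50 E0.5490
G1 X26.50 Y20.50 E0.7320
G1 X0.50 Y20.50 E1.1643
G1 X0.50 Y9.73 E1.3434
G1 X0.00 Y10.23 E1.3552
G1 X-1.00 Y10.50 E1.3724
G1 X-2.00 Y10.23 E1.3897
G1 X-2.73 Y9.50 E1.4068
G1 X-3.00 Y8.50 E1.4240

At z = 7.7 mm: the cube is absent (z outside [0, 4]); the 26×11 cube at (0.5, 9.5) contributes its full rectangle; the r=2 cylinder at (-1, 8.5) contributes a regular 12-gon of circumradius 2; Taking the union: the regions partially overlap (shared area 0.03 mm²), so overlapping operands fuse into one piece — 1 connected region. The outline is a single polygon with 16 vertices. Extrusion per mm of travel: 0.4 × 0.1 / (π × 0.875²) = 0.016630. Accumulating E over each segment gives final E = 1.4240.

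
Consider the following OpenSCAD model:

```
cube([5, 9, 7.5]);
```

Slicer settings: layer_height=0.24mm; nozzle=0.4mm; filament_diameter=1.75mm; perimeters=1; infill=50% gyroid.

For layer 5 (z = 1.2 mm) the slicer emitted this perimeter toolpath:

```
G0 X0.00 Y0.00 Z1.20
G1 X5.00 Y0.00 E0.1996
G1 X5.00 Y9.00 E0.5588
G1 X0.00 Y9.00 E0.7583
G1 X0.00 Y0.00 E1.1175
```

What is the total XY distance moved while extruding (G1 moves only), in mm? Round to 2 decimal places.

28.00 mm

Sum the Euclidean lengths of each G1 segment: total = 28.00 mm.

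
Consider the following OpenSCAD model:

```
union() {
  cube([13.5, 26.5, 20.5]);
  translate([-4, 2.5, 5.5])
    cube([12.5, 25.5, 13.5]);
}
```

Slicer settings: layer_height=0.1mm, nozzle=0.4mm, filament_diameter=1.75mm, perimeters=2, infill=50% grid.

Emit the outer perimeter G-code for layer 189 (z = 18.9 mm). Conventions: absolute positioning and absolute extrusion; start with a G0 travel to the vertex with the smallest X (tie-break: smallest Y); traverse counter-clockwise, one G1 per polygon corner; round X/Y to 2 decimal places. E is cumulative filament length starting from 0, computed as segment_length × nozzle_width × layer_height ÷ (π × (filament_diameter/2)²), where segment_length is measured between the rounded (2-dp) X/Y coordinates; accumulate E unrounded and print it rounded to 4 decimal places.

At z = 18.9 mm: the cube is present — its section is the full 13.5×26.5 rectangle; the cube at (-4, 2.5) is present — its section is the full 12.5×25.5 rectangle; Taking the union: the regions partially overlap (shared area 204.00 mm²), so overlapping operands fuse into one piece — 1 connected region. The outline is a single polygon with 8 vertices. Extrusion per mm of travel: 0.4 × 0.1 / (π × 0.875²) = 0.016630. Accumulating E over each segment gives final E = 1.5133.

G0 X-4.00 Y2.50 Z18.90
G1 X0.00 Y2.50 E0.0665
G1 X0.00 Y0.00 E0.1081
G1 X13.50 Y0.00 E0.3326
G1 X13.50 Y26.50 E0.7733
G1 X8.50 Y26.50 E0.8564
G1 X8.50 Y28.00 E0.8814
G1 X-4.00 Y28.00 E1.0893
G1 X-4.00 Y2.50 E1.5133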